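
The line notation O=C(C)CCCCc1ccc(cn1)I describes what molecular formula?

Heavy atoms from the SMILES: 11 C, 1 I, 1 N, 1 O.
Implicit hydrogens by atom environment:
  4 × C: 2 H each → 8
  3 × C (aromatic): 1 H each → 3
  2 × C (aromatic): no H
  1 × C: 3 H
  1 × C: no H
  1 × I: no H
  1 × N (aromatic): no H
  1 × O: no H
  Total hydrogens = 14.
Molecular formula: C11H14INO

C11H14INO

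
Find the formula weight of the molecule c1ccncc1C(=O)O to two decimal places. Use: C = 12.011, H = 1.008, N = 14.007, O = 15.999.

123.11

Molecular formula: C6H5NO2.
M = 6×12.011 + 5×1.008 + 1×14.007 + 2×15.999 = 123.11 g/mol.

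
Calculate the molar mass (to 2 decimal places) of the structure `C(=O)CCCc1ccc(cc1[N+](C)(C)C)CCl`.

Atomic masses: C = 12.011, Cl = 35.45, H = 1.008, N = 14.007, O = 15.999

254.78

Molecular formula: C14H21ClNO+.
M = 14×12.011 + 1×35.45 + 21×1.008 + 1×14.007 + 1×15.999 = 254.78 g/mol.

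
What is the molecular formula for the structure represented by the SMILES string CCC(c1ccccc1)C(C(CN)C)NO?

Heavy atoms from the SMILES: 13 C, 2 N, 1 O.
Implicit hydrogens by atom environment:
  5 × C (aromatic): 1 H each → 5
  3 × C: 1 H each → 3
  2 × C: 3 H each → 6
  2 × C: 2 H each → 4
  1 × C (aromatic): no H
  1 × N: 2 H
  1 × N: 1 H
  1 × O: 1 H
  Total hydrogens = 22.
Molecular formula: C13H22N2O

C13H22N2O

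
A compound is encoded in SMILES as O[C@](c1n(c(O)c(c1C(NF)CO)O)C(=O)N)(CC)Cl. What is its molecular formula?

Heavy atoms from the SMILES: 10 C, 1 Cl, 1 F, 3 N, 5 O.
Implicit hydrogens by atom environment:
  4 × C (aromatic): no H
  4 × O: 1 H each → 4
  2 × C: 2 H each → 4
  2 × C: no H
  1 × C: 3 H
  1 × C: 1 H
  1 × Cl: no H
  1 × F: no H
  1 × N: 2 H
  1 × N: 1 H
  1 × N (aromatic): no H
  1 × O: no H
  Total hydrogens = 15.
Molecular formula: C10H15ClFN3O5

C10H15ClFN3O5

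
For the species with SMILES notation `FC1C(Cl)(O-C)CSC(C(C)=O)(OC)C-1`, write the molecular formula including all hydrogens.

Heavy atoms from the SMILES: 9 C, 1 Cl, 1 F, 3 O, 1 S.
Implicit hydrogens by atom environment:
  3 × C: 3 H each → 9
  3 × C: no H
  3 × O: no H
  2 × C: 2 H each → 4
  1 × C: 1 H
  1 × Cl: no H
  1 × F: no H
  1 × S: no H
  Total hydrogens = 14.
Molecular formula: C9H14ClFO3S

C9H14ClFO3S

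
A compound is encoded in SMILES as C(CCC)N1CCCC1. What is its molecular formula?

Heavy atoms from the SMILES: 8 C, 1 N.
Implicit hydrogens by atom environment:
  7 × C: 2 H each → 14
  1 × C: 3 H
  1 × N: no H
  Total hydrogens = 17.
Molecular formula: C8H17N

C8H17N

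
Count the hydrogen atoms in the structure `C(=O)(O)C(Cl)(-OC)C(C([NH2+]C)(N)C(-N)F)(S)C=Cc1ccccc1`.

22

Hydrogens are implicit in SMILES; fill each atom to its normal valence:
  5 × C (aromatic): 1 H each → 5
  4 × C: no H
  3 × C: 1 H each → 3
  2 × C: 3 H each → 6
  2 × N: 2 H each → 4
  2 × O: no H
  1 × C (aromatic): no H
  1 × Cl: no H
  1 × F: no H
  1 × N (charge +1): 2 H
  1 × O: 1 H
  1 × S: 1 H
  Total hydrogens = 22.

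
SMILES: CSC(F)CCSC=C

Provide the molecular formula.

C6H11FS2

Heavy atoms from the SMILES: 6 C, 1 F, 2 S.
Implicit hydrogens by atom environment:
  3 × C: 2 H each → 6
  2 × C: 1 H each → 2
  2 × S: no H
  1 × C: 3 H
  1 × F: no H
  Total hydrogens = 11.
Molecular formula: C6H11FS2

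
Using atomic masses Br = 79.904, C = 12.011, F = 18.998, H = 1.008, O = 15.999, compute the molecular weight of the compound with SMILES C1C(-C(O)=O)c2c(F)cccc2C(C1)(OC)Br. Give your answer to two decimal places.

Molecular formula: C12H12BrFO3.
M = 1×79.904 + 12×12.011 + 1×18.998 + 12×1.008 + 3×15.999 = 303.13 g/mol.

303.13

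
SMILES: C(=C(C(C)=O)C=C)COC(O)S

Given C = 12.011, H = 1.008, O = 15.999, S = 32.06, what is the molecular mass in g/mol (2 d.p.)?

188.24

Molecular formula: C8H12O3S.
M = 8×12.011 + 12×1.008 + 3×15.999 + 1×32.06 = 188.24 g/mol.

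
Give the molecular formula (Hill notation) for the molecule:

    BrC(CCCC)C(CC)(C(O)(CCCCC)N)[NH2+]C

C15H34BrN2O+

Heavy atoms from the SMILES: 1 Br, 15 C, 2 N, 1 O.
Implicit hydrogens by atom environment:
  8 × C: 2 H each → 16
  4 × C: 3 H each → 12
  2 × C: no H
  1 × Br: no H
  1 × C: 1 H
  1 × N: 2 H
  1 × N (charge +1): 2 H
  1 × O: 1 H
  Total hydrogens = 34.
Net charge +1.
Molecular formula: C15H34BrN2O+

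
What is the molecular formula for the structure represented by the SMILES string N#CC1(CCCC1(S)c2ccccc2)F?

Heavy atoms from the SMILES: 12 C, 1 F, 1 N, 1 S.
Implicit hydrogens by atom environment:
  5 × C (aromatic): 1 H each → 5
  3 × C: 2 H each → 6
  3 × C: no H
  1 × C (aromatic): no H
  1 × F: no H
  1 × N: no H
  1 × S: 1 H
  Total hydrogens = 12.
Molecular formula: C12H12FNS

C12H12FNS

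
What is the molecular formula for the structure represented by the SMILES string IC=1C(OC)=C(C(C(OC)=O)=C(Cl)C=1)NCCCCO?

Heavy atoms from the SMILES: 13 C, 1 Cl, 1 I, 1 N, 4 O.
Implicit hydrogens by atom environment:
  5 × C (aromatic): no H
  4 × C: 2 H each → 8
  3 × O: no H
  2 × C: 3 H each → 6
  1 × C (aromatic): 1 H
  1 × C: no H
  1 × Cl: no H
  1 × I: no H
  1 × N: 1 H
  1 × O: 1 H
  Total hydrogens = 17.
Molecular formula: C13H17ClINO4

C13H17ClINO4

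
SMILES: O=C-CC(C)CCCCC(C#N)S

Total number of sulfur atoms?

1

The symbol for sulfur appears 1 time in the SMILES.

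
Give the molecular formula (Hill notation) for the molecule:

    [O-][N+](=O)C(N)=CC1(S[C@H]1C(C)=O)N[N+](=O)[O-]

Heavy atoms from the SMILES: 6 C, 4 N, 5 O, 1 S.
Implicit hydrogens by atom environment:
  3 × C: no H
  3 × O: no H
  2 × C: 1 H each → 2
  2 × N (charge +1): no H
  2 × O (charge -1): no H
  1 × C: 3 H
  1 × N: 2 H
  1 × N: 1 H
  1 × S: no H
  Total hydrogens = 8.
Molecular formula: C6H8N4O5S

C6H8N4O5S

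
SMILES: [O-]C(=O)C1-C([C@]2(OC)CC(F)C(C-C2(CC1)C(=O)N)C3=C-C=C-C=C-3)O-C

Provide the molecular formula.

C20H25FNO5-

Heavy atoms from the SMILES: 20 C, 1 F, 1 N, 5 O.
Implicit hydrogens by atom environment:
  5 × C (aromatic): 1 H each → 5
  4 × C: 2 H each → 8
  4 × C: 1 H each → 4
  4 × C: no H
  4 × O: no H
  2 × C: 3 H each → 6
  1 × C (aromatic): no H
  1 × F: no H
  1 × N: 2 H
  1 × O (charge -1): no H
  Total hydrogens = 25.
Net charge -1.
Molecular formula: C20H25FNO5-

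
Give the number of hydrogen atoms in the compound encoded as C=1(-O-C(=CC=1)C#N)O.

Hydrogens are implicit in SMILES; fill each atom to its normal valence:
  2 × C (aromatic): 1 H each → 2
  2 × C (aromatic): no H
  1 × C: no H
  1 × N: no H
  1 × O: 1 H
  1 × O (aromatic): no H
  Total hydrogens = 3.

3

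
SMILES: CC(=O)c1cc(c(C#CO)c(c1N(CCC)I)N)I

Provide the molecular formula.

Heavy atoms from the SMILES: 13 C, 2 I, 2 N, 2 O.
Implicit hydrogens by atom environment:
  5 × C (aromatic): no H
  3 × C: no H
  2 × C: 3 H each → 6
  2 × C: 2 H each → 4
  2 × I: no H
  1 × C (aromatic): 1 H
  1 × N: 2 H
  1 × N: no H
  1 × O: 1 H
  1 × O: no H
  Total hydrogens = 14.
Molecular formula: C13H14I2N2O2

C13H14I2N2O2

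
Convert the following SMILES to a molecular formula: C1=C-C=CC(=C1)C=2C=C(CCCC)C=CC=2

Heavy atoms from the SMILES: 16 C.
Implicit hydrogens by atom environment:
  9 × C (aromatic): 1 H each → 9
  3 × C: 2 H each → 6
  3 × C (aromatic): no H
  1 × C: 3 H
  Total hydrogens = 18.
Molecular formula: C16H18

C16H18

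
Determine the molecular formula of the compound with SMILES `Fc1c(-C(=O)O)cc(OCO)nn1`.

C6H5FN2O4

Heavy atoms from the SMILES: 6 C, 1 F, 2 N, 4 O.
Implicit hydrogens by atom environment:
  3 × C (aromatic): no H
  2 × N (aromatic): no H
  2 × O: 1 H each → 2
  2 × O: no H
  1 × C: 2 H
  1 × C (aromatic): 1 H
  1 × C: no H
  1 × F: no H
  Total hydrogens = 5.
Molecular formula: C6H5FN2O4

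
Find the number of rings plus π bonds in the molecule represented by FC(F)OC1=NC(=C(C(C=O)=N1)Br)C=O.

Molecular formula from the SMILES: C7H3BrF2N2O3.
DoU = (2C + 2 + N − H − X)/2 = (2·7 + 2 + 2 − 3 − 3)/2 = 12/2 = 6.
(Structurally: 1 ring(s) + 5 π bond(s) = 6.)

6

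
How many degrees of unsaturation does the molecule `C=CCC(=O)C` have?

Molecular formula from the SMILES: C5H8O.
DoU = (2C + 2 + N − H − X)/2 = (2·5 + 2 + 0 − 8 − 0)/2 = 4/2 = 2.
(Structurally: 0 ring(s) + 2 π bond(s) = 2.)

2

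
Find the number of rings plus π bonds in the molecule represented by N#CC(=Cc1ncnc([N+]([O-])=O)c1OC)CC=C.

9

Molecular formula from the SMILES: C11H10N4O3.
DoU = (2C + 2 + N − H − X)/2 = (2·11 + 2 + 4 − 10 − 0)/2 = 18/2 = 9.
(Structurally: 1 ring(s) + 8 π bond(s) = 9.)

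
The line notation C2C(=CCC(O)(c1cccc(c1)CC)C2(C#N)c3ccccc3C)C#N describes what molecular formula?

C23H22N2O

Heavy atoms from the SMILES: 23 C, 2 N, 1 O.
Implicit hydrogens by atom environment:
  8 × C (aromatic): 1 H each → 8
  5 × C: no H
  4 × C (aromatic): no H
  3 × C: 2 H each → 6
  2 × C: 3 H each → 6
  2 × N: no H
  1 × C: 1 H
  1 × O: 1 H
  Total hydrogens = 22.
Molecular formula: C23H22N2O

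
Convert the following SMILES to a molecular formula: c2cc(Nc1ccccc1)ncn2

C10H9N3

Heavy atoms from the SMILES: 10 C, 3 N.
Implicit hydrogens by atom environment:
  8 × C (aromatic): 1 H each → 8
  2 × C (aromatic): no H
  2 × N (aromatic): no H
  1 × N: 1 H
  Total hydrogens = 9.
Molecular formula: C10H9N3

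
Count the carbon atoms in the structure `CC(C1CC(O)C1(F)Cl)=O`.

6

The symbol for carbon appears 6 times in the SMILES. (Cl is a single chlorine, not C + l.)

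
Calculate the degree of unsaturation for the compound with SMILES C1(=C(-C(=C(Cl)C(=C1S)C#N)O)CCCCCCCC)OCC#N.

Molecular formula from the SMILES: C17H21ClN2O2S.
DoU = (2C + 2 + N − H − X)/2 = (2·17 + 2 + 2 − 21 − 1)/2 = 16/2 = 8.
(Structurally: 1 ring(s) + 7 π bond(s) = 8.)

8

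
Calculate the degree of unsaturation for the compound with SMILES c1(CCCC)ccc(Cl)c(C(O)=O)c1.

Molecular formula from the SMILES: C11H13ClO2.
DoU = (2C + 2 + N − H − X)/2 = (2·11 + 2 + 0 − 13 − 1)/2 = 10/2 = 5.
(Structurally: 1 ring(s) + 4 π bond(s) = 5.)

5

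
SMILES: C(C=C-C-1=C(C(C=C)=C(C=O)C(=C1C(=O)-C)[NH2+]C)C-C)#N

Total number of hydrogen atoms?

Hydrogens are implicit in SMILES; fill each atom to its normal valence:
  6 × C (aromatic): no H
  4 × C: 1 H each → 4
  3 × C: 3 H each → 9
  2 × C: 2 H each → 4
  2 × C: no H
  2 × O: no H
  1 × N (charge +1): 2 H
  1 × N: no H
  Total hydrogens = 19.

19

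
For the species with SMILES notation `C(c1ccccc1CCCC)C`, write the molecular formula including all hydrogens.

C12H18

Heavy atoms from the SMILES: 12 C.
Implicit hydrogens by atom environment:
  4 × C: 2 H each → 8
  4 × C (aromatic): 1 H each → 4
  2 × C: 3 H each → 6
  2 × C (aromatic): no H
  Total hydrogens = 18.
Molecular formula: C12H18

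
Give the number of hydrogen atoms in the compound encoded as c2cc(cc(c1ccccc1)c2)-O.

Hydrogens are implicit in SMILES; fill each atom to its normal valence:
  9 × C (aromatic): 1 H each → 9
  3 × C (aromatic): no H
  1 × O: 1 H
  Total hydrogens = 10.

10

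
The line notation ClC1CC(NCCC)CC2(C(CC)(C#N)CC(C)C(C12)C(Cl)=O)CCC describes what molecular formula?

Heavy atoms from the SMILES: 21 C, 2 Cl, 2 N, 1 O.
Implicit hydrogens by atom environment:
  8 × C: 2 H each → 16
  5 × C: 1 H each → 5
  4 × C: 3 H each → 12
  4 × C: no H
  2 × Cl: no H
  1 × N: 1 H
  1 × N: no H
  1 × O: no H
  Total hydrogens = 34.
Molecular formula: C21H34Cl2N2O

C21H34Cl2N2O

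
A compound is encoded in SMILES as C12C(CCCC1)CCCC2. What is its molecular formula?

Heavy atoms from the SMILES: 10 C.
Implicit hydrogens by atom environment:
  8 × C: 2 H each → 16
  2 × C: 1 H each → 2
  Total hydrogens = 18.
Molecular formula: C10H18

C10H18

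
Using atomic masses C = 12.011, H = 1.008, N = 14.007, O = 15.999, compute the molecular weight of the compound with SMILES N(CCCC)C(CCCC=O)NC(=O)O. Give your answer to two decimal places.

216.28

Molecular formula: C10H20N2O3.
M = 10×12.011 + 20×1.008 + 2×14.007 + 3×15.999 = 216.28 g/mol.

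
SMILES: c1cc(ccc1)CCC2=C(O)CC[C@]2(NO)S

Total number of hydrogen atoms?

17

Hydrogens are implicit in SMILES; fill each atom to its normal valence:
  5 × C (aromatic): 1 H each → 5
  4 × C: 2 H each → 8
  3 × C: no H
  2 × O: 1 H each → 2
  1 × C (aromatic): no H
  1 × N: 1 H
  1 × S: 1 H
  Total hydrogens = 17.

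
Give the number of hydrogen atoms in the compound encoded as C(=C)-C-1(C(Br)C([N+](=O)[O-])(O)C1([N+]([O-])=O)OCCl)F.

7

Hydrogens are implicit in SMILES; fill each atom to its normal valence:
  3 × C: no H
  3 × O: no H
  2 × C: 2 H each → 4
  2 × C: 1 H each → 2
  2 × N (charge +1): no H
  2 × O (charge -1): no H
  1 × Br: no H
  1 × Cl: no H
  1 × F: no H
  1 × O: 1 H
  Total hydrogens = 7.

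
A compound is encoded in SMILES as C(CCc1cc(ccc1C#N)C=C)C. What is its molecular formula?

C13H15N

Heavy atoms from the SMILES: 13 C, 1 N.
Implicit hydrogens by atom environment:
  4 × C: 2 H each → 8
  3 × C (aromatic): 1 H each → 3
  3 × C (aromatic): no H
  1 × C: 3 H
  1 × C: 1 H
  1 × C: no H
  1 × N: no H
  Total hydrogens = 15.
Molecular formula: C13H15N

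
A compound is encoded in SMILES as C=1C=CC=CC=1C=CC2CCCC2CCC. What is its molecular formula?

Heavy atoms from the SMILES: 16 C.
Implicit hydrogens by atom environment:
  5 × C: 2 H each → 10
  5 × C (aromatic): 1 H each → 5
  4 × C: 1 H each → 4
  1 × C: 3 H
  1 × C (aromatic): no H
  Total hydrogens = 22.
Molecular formula: C16H22

C16H22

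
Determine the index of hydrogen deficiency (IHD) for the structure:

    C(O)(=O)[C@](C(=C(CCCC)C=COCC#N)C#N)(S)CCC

7

Molecular formula from the SMILES: C16H22N2O3S.
DoU = (2C + 2 + N − H − X)/2 = (2·16 + 2 + 2 − 22 − 0)/2 = 14/2 = 7.
(Structurally: 0 ring(s) + 7 π bond(s) = 7.)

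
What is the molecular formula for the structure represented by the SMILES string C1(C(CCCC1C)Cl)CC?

Heavy atoms from the SMILES: 9 C, 1 Cl.
Implicit hydrogens by atom environment:
  4 × C: 2 H each → 8
  3 × C: 1 H each → 3
  2 × C: 3 H each → 6
  1 × Cl: no H
  Total hydrogens = 17.
Molecular formula: C9H17Cl

C9H17Cl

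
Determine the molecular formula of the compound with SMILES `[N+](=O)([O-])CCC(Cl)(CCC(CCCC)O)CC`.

Heavy atoms from the SMILES: 12 C, 1 Cl, 1 N, 3 O.
Implicit hydrogens by atom environment:
  8 × C: 2 H each → 16
  2 × C: 3 H each → 6
  1 × C: 1 H
  1 × C: no H
  1 × Cl: no H
  1 × N (charge +1): no H
  1 × O: 1 H
  1 × O: no H
  1 × O (charge -1): no H
  Total hydrogens = 24.
Molecular formula: C12H24ClNO3

C12H24ClNO3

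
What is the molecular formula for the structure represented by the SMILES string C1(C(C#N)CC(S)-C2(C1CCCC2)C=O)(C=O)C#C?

Heavy atoms from the SMILES: 15 C, 1 N, 2 O, 1 S.
Implicit hydrogens by atom environment:
  6 × C: 1 H each → 6
  5 × C: 2 H each → 10
  4 × C: no H
  2 × O: no H
  1 × N: no H
  1 × S: 1 H
  Total hydrogens = 17.
Molecular formula: C15H17NO2S

C15H17NO2S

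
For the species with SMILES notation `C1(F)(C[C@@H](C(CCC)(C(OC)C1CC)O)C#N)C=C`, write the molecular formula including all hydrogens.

C15H24FNO2

Heavy atoms from the SMILES: 15 C, 1 F, 1 N, 2 O.
Implicit hydrogens by atom environment:
  5 × C: 2 H each → 10
  4 × C: 1 H each → 4
  3 × C: 3 H each → 9
  3 × C: no H
  1 × F: no H
  1 × N: no H
  1 × O: 1 H
  1 × O: no H
  Total hydrogens = 24.
Molecular formula: C15H24FNO2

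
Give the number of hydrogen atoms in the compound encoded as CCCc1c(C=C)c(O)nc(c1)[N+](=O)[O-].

12

Hydrogens are implicit in SMILES; fill each atom to its normal valence:
  4 × C (aromatic): no H
  3 × C: 2 H each → 6
  1 × C: 3 H
  1 × C (aromatic): 1 H
  1 × C: 1 H
  1 × N (aromatic): no H
  1 × N (charge +1): no H
  1 × O: 1 H
  1 × O: no H
  1 × O (charge -1): no H
  Total hydrogens = 12.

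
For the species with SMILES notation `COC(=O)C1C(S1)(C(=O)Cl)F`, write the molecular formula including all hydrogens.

Heavy atoms from the SMILES: 5 C, 1 Cl, 1 F, 3 O, 1 S.
Implicit hydrogens by atom environment:
  3 × C: no H
  3 × O: no H
  1 × C: 3 H
  1 × C: 1 H
  1 × Cl: no H
  1 × F: no H
  1 × S: no H
  Total hydrogens = 4.
Molecular formula: C5H4ClFO3S

C5H4ClFO3S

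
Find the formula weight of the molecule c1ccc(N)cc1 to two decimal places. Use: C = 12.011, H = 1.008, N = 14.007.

93.13

Molecular formula: C6H7N.
M = 6×12.011 + 7×1.008 + 1×14.007 = 93.13 g/mol.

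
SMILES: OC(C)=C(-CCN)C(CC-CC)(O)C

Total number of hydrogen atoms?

Hydrogens are implicit in SMILES; fill each atom to its normal valence:
  5 × C: 2 H each → 10
  3 × C: 3 H each → 9
  3 × C: no H
  2 × O: 1 H each → 2
  1 × N: 2 H
  Total hydrogens = 23.

23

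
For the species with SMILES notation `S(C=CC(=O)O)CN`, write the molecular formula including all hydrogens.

C4H7NO2S

Heavy atoms from the SMILES: 4 C, 1 N, 2 O, 1 S.
Implicit hydrogens by atom environment:
  2 × C: 1 H each → 2
  1 × C: 2 H
  1 × C: no H
  1 × N: 2 H
  1 × O: 1 H
  1 × O: no H
  1 × S: no H
  Total hydrogens = 7.
Molecular formula: C4H7NO2S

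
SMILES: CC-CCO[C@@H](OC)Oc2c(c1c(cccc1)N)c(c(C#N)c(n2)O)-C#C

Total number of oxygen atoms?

4

The symbol for oxygen appears 4 times in the SMILES.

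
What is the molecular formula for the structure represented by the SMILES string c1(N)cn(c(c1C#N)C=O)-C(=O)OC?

Heavy atoms from the SMILES: 8 C, 3 N, 3 O.
Implicit hydrogens by atom environment:
  3 × C (aromatic): no H
  3 × O: no H
  2 × C: no H
  1 × C: 3 H
  1 × C (aromatic): 1 H
  1 × C: 1 H
  1 × N: 2 H
  1 × N (aromatic): no H
  1 × N: no H
  Total hydrogens = 7.
Molecular formula: C8H7N3O3

C8H7N3O3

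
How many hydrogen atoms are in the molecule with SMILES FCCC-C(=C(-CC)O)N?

14

Hydrogens are implicit in SMILES; fill each atom to its normal valence:
  4 × C: 2 H each → 8
  2 × C: no H
  1 × C: 3 H
  1 × F: no H
  1 × N: 2 H
  1 × O: 1 H
  Total hydrogens = 14.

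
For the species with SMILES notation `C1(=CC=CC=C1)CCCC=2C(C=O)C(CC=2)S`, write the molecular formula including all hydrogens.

Heavy atoms from the SMILES: 15 C, 1 O, 1 S.
Implicit hydrogens by atom environment:
  5 × C (aromatic): 1 H each → 5
  4 × C: 2 H each → 8
  4 × C: 1 H each → 4
  1 × C: no H
  1 × C (aromatic): no H
  1 × O: no H
  1 × S: 1 H
  Total hydrogens = 18.
Molecular formula: C15H18OS

C15H18OS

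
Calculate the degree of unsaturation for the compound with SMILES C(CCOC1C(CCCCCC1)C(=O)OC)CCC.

Molecular formula from the SMILES: C16H30O3.
DoU = (2C + 2 + N − H − X)/2 = (2·16 + 2 + 0 − 30 − 0)/2 = 4/2 = 2.
(Structurally: 1 ring(s) + 1 π bond(s) = 2.)

2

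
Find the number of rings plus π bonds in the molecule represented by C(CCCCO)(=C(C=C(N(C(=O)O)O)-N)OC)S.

3

Molecular formula from the SMILES: C10H18N2O5S.
DoU = (2C + 2 + N − H − X)/2 = (2·10 + 2 + 2 − 18 − 0)/2 = 6/2 = 3.
(Structurally: 0 ring(s) + 3 π bond(s) = 3.)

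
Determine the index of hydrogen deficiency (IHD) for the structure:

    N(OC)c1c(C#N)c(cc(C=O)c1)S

Molecular formula from the SMILES: C9H8N2O2S.
DoU = (2C + 2 + N − H − X)/2 = (2·9 + 2 + 2 − 8 − 0)/2 = 14/2 = 7.
(Structurally: 1 ring(s) + 6 π bond(s) = 7.)

7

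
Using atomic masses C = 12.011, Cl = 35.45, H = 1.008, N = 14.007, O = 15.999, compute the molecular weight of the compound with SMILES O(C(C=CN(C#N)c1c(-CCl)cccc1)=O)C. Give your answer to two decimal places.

Molecular formula: C12H11ClN2O2.
M = 12×12.011 + 1×35.45 + 11×1.008 + 2×14.007 + 2×15.999 = 250.68 g/mol.

250.68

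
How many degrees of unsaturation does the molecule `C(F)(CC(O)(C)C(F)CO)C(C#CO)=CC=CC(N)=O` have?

Molecular formula from the SMILES: C13H17F2NO4.
DoU = (2C + 2 + N − H − X)/2 = (2·13 + 2 + 1 − 17 − 2)/2 = 10/2 = 5.
(Structurally: 0 ring(s) + 5 π bond(s) = 5.)

5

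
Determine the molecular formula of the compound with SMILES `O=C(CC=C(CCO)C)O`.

Heavy atoms from the SMILES: 7 C, 3 O.
Implicit hydrogens by atom environment:
  3 × C: 2 H each → 6
  2 × C: no H
  2 × O: 1 H each → 2
  1 × C: 3 H
  1 × C: 1 H
  1 × O: no H
  Total hydrogens = 12.
Molecular formula: C7H12O3

C7H12O3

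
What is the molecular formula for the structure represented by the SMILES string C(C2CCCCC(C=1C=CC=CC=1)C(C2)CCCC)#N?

C19H27N

Heavy atoms from the SMILES: 19 C, 1 N.
Implicit hydrogens by atom environment:
  8 × C: 2 H each → 16
  5 × C (aromatic): 1 H each → 5
  3 × C: 1 H each → 3
  1 × C: 3 H
  1 × C: no H
  1 × C (aromatic): no H
  1 × N: no H
  Total hydrogens = 27.
Molecular formula: C19H27N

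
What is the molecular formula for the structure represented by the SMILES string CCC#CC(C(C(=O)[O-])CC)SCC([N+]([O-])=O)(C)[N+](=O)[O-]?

C12H17N2O6S-

Heavy atoms from the SMILES: 12 C, 2 N, 6 O, 1 S.
Implicit hydrogens by atom environment:
  4 × C: no H
  3 × C: 3 H each → 9
  3 × C: 2 H each → 6
  3 × O: no H
  3 × O (charge -1): no H
  2 × C: 1 H each → 2
  2 × N (charge +1): no H
  1 × S: no H
  Total hydrogens = 17.
Net charge -1.
Molecular formula: C12H17N2O6S-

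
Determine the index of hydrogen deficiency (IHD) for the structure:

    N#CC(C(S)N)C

Molecular formula from the SMILES: C4H8N2S.
DoU = (2C + 2 + N − H − X)/2 = (2·4 + 2 + 2 − 8 − 0)/2 = 4/2 = 2.
(Structurally: 0 ring(s) + 2 π bond(s) = 2.)

2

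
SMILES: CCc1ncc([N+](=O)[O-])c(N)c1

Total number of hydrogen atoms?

Hydrogens are implicit in SMILES; fill each atom to its normal valence:
  3 × C (aromatic): no H
  2 × C (aromatic): 1 H each → 2
  1 × C: 3 H
  1 × C: 2 H
  1 × N: 2 H
  1 × N (aromatic): no H
  1 × N (charge +1): no H
  1 × O: no H
  1 × O (charge -1): no H
  Total hydrogens = 9.

9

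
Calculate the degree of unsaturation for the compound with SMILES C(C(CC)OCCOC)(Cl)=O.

1

Molecular formula from the SMILES: C7H13ClO3.
DoU = (2C + 2 + N − H − X)/2 = (2·7 + 2 + 0 − 13 − 1)/2 = 2/2 = 1.
(Structurally: 0 ring(s) + 1 π bond(s) = 1.)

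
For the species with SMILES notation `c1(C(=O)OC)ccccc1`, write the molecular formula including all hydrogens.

Heavy atoms from the SMILES: 8 C, 2 O.
Implicit hydrogens by atom environment:
  5 × C (aromatic): 1 H each → 5
  2 × O: no H
  1 × C: 3 H
  1 × C (aromatic): no H
  1 × C: no H
  Total hydrogens = 8.
Molecular formula: C8H8O2

C8H8O2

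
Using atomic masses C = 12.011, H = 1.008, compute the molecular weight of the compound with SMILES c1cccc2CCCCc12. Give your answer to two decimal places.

Molecular formula: C10H12.
M = 10×12.011 + 12×1.008 = 132.21 g/mol.

132.21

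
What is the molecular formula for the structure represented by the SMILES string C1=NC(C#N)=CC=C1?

Heavy atoms from the SMILES: 6 C, 2 N.
Implicit hydrogens by atom environment:
  4 × C (aromatic): 1 H each → 4
  1 × C (aromatic): no H
  1 × C: no H
  1 × N (aromatic): no H
  1 × N: no H
  Total hydrogens = 4.
Molecular formula: C6H4N2

C6H4N2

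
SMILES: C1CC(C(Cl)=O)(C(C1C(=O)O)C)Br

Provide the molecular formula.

Heavy atoms from the SMILES: 1 Br, 8 C, 1 Cl, 3 O.
Implicit hydrogens by atom environment:
  3 × C: no H
  2 × C: 2 H each → 4
  2 × C: 1 H each → 2
  2 × O: no H
  1 × Br: no H
  1 × C: 3 H
  1 × Cl: no H
  1 × O: 1 H
  Total hydrogens = 10.
Molecular formula: C8H10BrClO3

C8H10BrClO3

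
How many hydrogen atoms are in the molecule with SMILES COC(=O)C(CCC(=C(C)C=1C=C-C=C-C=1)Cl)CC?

21

Hydrogens are implicit in SMILES; fill each atom to its normal valence:
  5 × C (aromatic): 1 H each → 5
  3 × C: 3 H each → 9
  3 × C: 2 H each → 6
  3 × C: no H
  2 × O: no H
  1 × C: 1 H
  1 × C (aromatic): no H
  1 × Cl: no H
  Total hydrogens = 21.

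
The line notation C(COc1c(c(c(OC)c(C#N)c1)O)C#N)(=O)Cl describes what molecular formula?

Heavy atoms from the SMILES: 11 C, 1 Cl, 2 N, 4 O.
Implicit hydrogens by atom environment:
  5 × C (aromatic): no H
  3 × C: no H
  3 × O: no H
  2 × N: no H
  1 × C: 3 H
  1 × C: 2 H
  1 × C (aromatic): 1 H
  1 × Cl: no H
  1 × O: 1 H
  Total hydrogens = 7.
Molecular formula: C11H7ClN2O4

C11H7ClN2O4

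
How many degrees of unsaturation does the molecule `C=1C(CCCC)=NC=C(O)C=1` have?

4

Molecular formula from the SMILES: C9H13NO.
DoU = (2C + 2 + N − H − X)/2 = (2·9 + 2 + 1 − 13 − 0)/2 = 8/2 = 4.
(Structurally: 1 ring(s) + 3 π bond(s) = 4.)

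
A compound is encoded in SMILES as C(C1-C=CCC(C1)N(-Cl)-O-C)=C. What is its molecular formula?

Heavy atoms from the SMILES: 9 C, 1 Cl, 1 N, 1 O.
Implicit hydrogens by atom environment:
  5 × C: 1 H each → 5
  3 × C: 2 H each → 6
  1 × C: 3 H
  1 × Cl: no H
  1 × N: no H
  1 × O: no H
  Total hydrogens = 14.
Molecular formula: C9H14ClNO

C9H14ClNO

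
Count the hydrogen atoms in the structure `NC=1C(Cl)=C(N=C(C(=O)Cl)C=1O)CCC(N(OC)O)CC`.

17

Hydrogens are implicit in SMILES; fill each atom to its normal valence:
  5 × C (aromatic): no H
  3 × C: 2 H each → 6
  2 × C: 3 H each → 6
  2 × Cl: no H
  2 × O: 1 H each → 2
  2 × O: no H
  1 × C: 1 H
  1 × C: no H
  1 × N: 2 H
  1 × N (aromatic): no H
  1 × N: no H
  Total hydrogens = 17.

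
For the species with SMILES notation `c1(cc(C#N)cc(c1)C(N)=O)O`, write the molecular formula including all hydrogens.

C8H6N2O2

Heavy atoms from the SMILES: 8 C, 2 N, 2 O.
Implicit hydrogens by atom environment:
  3 × C (aromatic): 1 H each → 3
  3 × C (aromatic): no H
  2 × C: no H
  1 × N: 2 H
  1 × N: no H
  1 × O: 1 H
  1 × O: no H
  Total hydrogens = 6.
Molecular formula: C8H6N2O2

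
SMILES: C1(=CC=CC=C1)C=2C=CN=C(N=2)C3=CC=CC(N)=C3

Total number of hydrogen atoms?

Hydrogens are implicit in SMILES; fill each atom to its normal valence:
  11 × C (aromatic): 1 H each → 11
  5 × C (aromatic): no H
  2 × N (aromatic): no H
  1 × N: 2 H
  Total hydrogens = 13.

13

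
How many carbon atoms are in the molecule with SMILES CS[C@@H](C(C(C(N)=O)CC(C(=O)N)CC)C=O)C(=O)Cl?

The symbol for carbon appears 12 times in the SMILES. (Cl is a single chlorine, not C + l.)

12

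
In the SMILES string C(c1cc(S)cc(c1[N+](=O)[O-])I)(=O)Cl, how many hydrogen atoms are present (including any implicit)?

3

Hydrogens are implicit in SMILES; fill each atom to its normal valence:
  4 × C (aromatic): no H
  2 × C (aromatic): 1 H each → 2
  2 × O: no H
  1 × C: no H
  1 × Cl: no H
  1 × I: no H
  1 × N (charge +1): no H
  1 × O (charge -1): no H
  1 × S: 1 H
  Total hydrogens = 3.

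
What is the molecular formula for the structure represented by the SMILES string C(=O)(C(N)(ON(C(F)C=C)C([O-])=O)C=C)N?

Heavy atoms from the SMILES: 8 C, 1 F, 3 N, 4 O.
Implicit hydrogens by atom environment:
  3 × C: 1 H each → 3
  3 × C: no H
  3 × O: no H
  2 × C: 2 H each → 4
  2 × N: 2 H each → 4
  1 × F: no H
  1 × N: no H
  1 × O (charge -1): no H
  Total hydrogens = 11.
Net charge -1.
Molecular formula: C8H11FN3O4-

C8H11FN3O4-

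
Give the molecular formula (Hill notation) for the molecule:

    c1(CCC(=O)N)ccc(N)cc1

Heavy atoms from the SMILES: 9 C, 2 N, 1 O.
Implicit hydrogens by atom environment:
  4 × C (aromatic): 1 H each → 4
  2 × C: 2 H each → 4
  2 × C (aromatic): no H
  2 × N: 2 H each → 4
  1 × C: no H
  1 × O: no H
  Total hydrogens = 12.
Molecular formula: C9H12N2O

C9H12N2O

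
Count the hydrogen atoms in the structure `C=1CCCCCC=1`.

12

Hydrogens are implicit in SMILES; fill each atom to its normal valence:
  5 × C: 2 H each → 10
  2 × C: 1 H each → 2
  Total hydrogens = 12.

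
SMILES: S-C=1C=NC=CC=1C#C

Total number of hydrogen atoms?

5

Hydrogens are implicit in SMILES; fill each atom to its normal valence:
  3 × C (aromatic): 1 H each → 3
  2 × C (aromatic): no H
  1 × C: 1 H
  1 × C: no H
  1 × N (aromatic): no H
  1 × S: 1 H
  Total hydrogens = 5.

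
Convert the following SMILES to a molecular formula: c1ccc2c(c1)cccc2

Heavy atoms from the SMILES: 10 C.
Implicit hydrogens by atom environment:
  8 × C (aromatic): 1 H each → 8
  2 × C (aromatic): no H
  Total hydrogens = 8.
Molecular formula: C10H8

C10H8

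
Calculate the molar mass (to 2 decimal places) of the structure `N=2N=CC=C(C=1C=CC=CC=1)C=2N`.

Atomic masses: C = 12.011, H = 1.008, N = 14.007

Molecular formula: C10H9N3.
M = 10×12.011 + 9×1.008 + 3×14.007 = 171.20 g/mol.

171.20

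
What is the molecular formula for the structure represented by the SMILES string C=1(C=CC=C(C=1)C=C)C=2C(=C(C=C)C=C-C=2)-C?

Heavy atoms from the SMILES: 17 C.
Implicit hydrogens by atom environment:
  7 × C (aromatic): 1 H each → 7
  5 × C (aromatic): no H
  2 × C: 2 H each → 4
  2 × C: 1 H each → 2
  1 × C: 3 H
  Total hydrogens = 16.
Molecular formula: C17H16

C17H16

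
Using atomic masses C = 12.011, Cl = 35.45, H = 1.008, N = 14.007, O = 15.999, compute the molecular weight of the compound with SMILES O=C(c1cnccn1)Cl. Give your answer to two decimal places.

Molecular formula: C5H3ClN2O.
M = 5×12.011 + 1×35.45 + 3×1.008 + 2×14.007 + 1×15.999 = 142.54 g/mol.

142.54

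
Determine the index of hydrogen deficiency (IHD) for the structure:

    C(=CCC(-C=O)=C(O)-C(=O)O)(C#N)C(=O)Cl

7

Molecular formula from the SMILES: C9H6ClNO5.
DoU = (2C + 2 + N − H − X)/2 = (2·9 + 2 + 1 − 6 − 1)/2 = 14/2 = 7.
(Structurally: 0 ring(s) + 7 π bond(s) = 7.)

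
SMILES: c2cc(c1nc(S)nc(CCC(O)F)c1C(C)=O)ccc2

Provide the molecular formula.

Heavy atoms from the SMILES: 15 C, 1 F, 2 N, 2 O, 1 S.
Implicit hydrogens by atom environment:
  5 × C (aromatic): 1 H each → 5
  5 × C (aromatic): no H
  2 × C: 2 H each → 4
  2 × N (aromatic): no H
  1 × C: 3 H
  1 × C: 1 H
  1 × C: no H
  1 × F: no H
  1 × O: 1 H
  1 × O: no H
  1 × S: 1 H
  Total hydrogens = 15.
Molecular formula: C15H15FN2O2S

C15H15FN2O2S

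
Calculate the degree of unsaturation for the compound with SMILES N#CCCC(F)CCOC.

2

Molecular formula from the SMILES: C7H12FNO.
DoU = (2C + 2 + N − H − X)/2 = (2·7 + 2 + 1 − 12 − 1)/2 = 4/2 = 2.
(Structurally: 0 ring(s) + 2 π bond(s) = 2.)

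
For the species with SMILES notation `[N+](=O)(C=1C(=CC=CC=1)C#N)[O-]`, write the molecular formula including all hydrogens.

Heavy atoms from the SMILES: 7 C, 2 N, 2 O.
Implicit hydrogens by atom environment:
  4 × C (aromatic): 1 H each → 4
  2 × C (aromatic): no H
  1 × C: no H
  1 × N: no H
  1 × N (charge +1): no H
  1 × O: no H
  1 × O (charge -1): no H
  Total hydrogens = 4.
Molecular formula: C7H4N2O2

C7H4N2O2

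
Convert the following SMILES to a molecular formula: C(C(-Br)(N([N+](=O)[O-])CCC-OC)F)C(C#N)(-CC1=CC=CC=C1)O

Heavy atoms from the SMILES: 1 Br, 15 C, 1 F, 3 N, 4 O.
Implicit hydrogens by atom environment:
  5 × C: 2 H each → 10
  5 × C (aromatic): 1 H each → 5
  3 × C: no H
  2 × N: no H
  2 × O: no H
  1 × Br: no H
  1 × C: 3 H
  1 × C (aromatic): no H
  1 × F: no H
  1 × N (charge +1): no H
  1 × O: 1 H
  1 × O (charge -1): no H
  Total hydrogens = 19.
Molecular formula: C15H19BrFN3O4

C15H19BrFN3O4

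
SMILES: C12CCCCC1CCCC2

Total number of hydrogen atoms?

18

Hydrogens are implicit in SMILES; fill each atom to its normal valence:
  8 × C: 2 H each → 16
  2 × C: 1 H each → 2
  Total hydrogens = 18.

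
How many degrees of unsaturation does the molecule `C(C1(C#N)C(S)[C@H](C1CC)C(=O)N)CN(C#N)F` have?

Molecular formula from the SMILES: C11H15FN4OS.
DoU = (2C + 2 + N − H − X)/2 = (2·11 + 2 + 4 − 15 − 1)/2 = 12/2 = 6.
(Structurally: 1 ring(s) + 5 π bond(s) = 6.)

6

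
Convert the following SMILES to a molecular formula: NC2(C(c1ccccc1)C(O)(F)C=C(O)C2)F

Heavy atoms from the SMILES: 12 C, 2 F, 1 N, 2 O.
Implicit hydrogens by atom environment:
  5 × C (aromatic): 1 H each → 5
  3 × C: no H
  2 × C: 1 H each → 2
  2 × F: no H
  2 × O: 1 H each → 2
  1 × C: 2 H
  1 × C (aromatic): no H
  1 × N: 2 H
  Total hydrogens = 13.
Molecular formula: C12H13F2NO2

C12H13F2NO2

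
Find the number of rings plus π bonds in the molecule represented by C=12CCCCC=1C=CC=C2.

Molecular formula from the SMILES: C10H12.
DoU = (2C + 2 + N − H − X)/2 = (2·10 + 2 + 0 − 12 − 0)/2 = 10/2 = 5.
(Structurally: 2 ring(s) + 3 π bond(s) = 5.)

5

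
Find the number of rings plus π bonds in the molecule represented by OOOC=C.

1

Molecular formula from the SMILES: C2H4O3.
DoU = (2C + 2 + N − H − X)/2 = (2·2 + 2 + 0 − 4 − 0)/2 = 2/2 = 1.
(Structurally: 0 ring(s) + 1 π bond(s) = 1.)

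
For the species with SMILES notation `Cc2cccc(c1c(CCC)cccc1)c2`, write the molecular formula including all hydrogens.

C16H18

Heavy atoms from the SMILES: 16 C.
Implicit hydrogens by atom environment:
  8 × C (aromatic): 1 H each → 8
  4 × C (aromatic): no H
  2 × C: 3 H each → 6
  2 × C: 2 H each → 4
  Total hydrogens = 18.
Molecular formula: C16H18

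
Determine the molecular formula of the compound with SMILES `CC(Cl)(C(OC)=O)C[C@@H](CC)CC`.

Heavy atoms from the SMILES: 10 C, 1 Cl, 2 O.
Implicit hydrogens by atom environment:
  4 × C: 3 H each → 12
  3 × C: 2 H each → 6
  2 × C: no H
  2 × O: no H
  1 × C: 1 H
  1 × Cl: no H
  Total hydrogens = 19.
Molecular formula: C10H19ClO2

C10H19ClO2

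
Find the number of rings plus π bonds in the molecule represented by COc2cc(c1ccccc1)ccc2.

8

Molecular formula from the SMILES: C13H12O.
DoU = (2C + 2 + N − H − X)/2 = (2·13 + 2 + 0 − 12 − 0)/2 = 16/2 = 8.
(Structurally: 2 ring(s) + 6 π bond(s) = 8.)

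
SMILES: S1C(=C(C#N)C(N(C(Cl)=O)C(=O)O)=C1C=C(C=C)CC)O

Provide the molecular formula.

Heavy atoms from the SMILES: 13 C, 1 Cl, 2 N, 4 O, 1 S.
Implicit hydrogens by atom environment:
  4 × C (aromatic): no H
  4 × C: no H
  2 × C: 2 H each → 4
  2 × C: 1 H each → 2
  2 × N: no H
  2 × O: 1 H each → 2
  2 × O: no H
  1 × C: 3 H
  1 × Cl: no H
  1 × S (aromatic): no H
  Total hydrogens = 11.
Molecular formula: C13H11ClN2O4S

C13H11ClN2O4S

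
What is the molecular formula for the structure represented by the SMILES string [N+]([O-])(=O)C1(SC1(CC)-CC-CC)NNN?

Heavy atoms from the SMILES: 8 C, 4 N, 2 O, 1 S.
Implicit hydrogens by atom environment:
  4 × C: 2 H each → 8
  2 × C: 3 H each → 6
  2 × C: no H
  2 × N: 1 H each → 2
  1 × N: 2 H
  1 × N (charge +1): no H
  1 × O: no H
  1 × O (charge -1): no H
  1 × S: no H
  Total hydrogens = 18.
Molecular formula: C8H18N4O2S

C8H18N4O2S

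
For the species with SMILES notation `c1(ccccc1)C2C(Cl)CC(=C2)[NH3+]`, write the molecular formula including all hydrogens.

C11H13ClN+

Heavy atoms from the SMILES: 11 C, 1 Cl, 1 N.
Implicit hydrogens by atom environment:
  5 × C (aromatic): 1 H each → 5
  3 × C: 1 H each → 3
  1 × C: 2 H
  1 × C: no H
  1 × C (aromatic): no H
  1 × Cl: no H
  1 × N (charge +1): 3 H
  Total hydrogens = 13.
Net charge +1.
Molecular formula: C11H13ClN+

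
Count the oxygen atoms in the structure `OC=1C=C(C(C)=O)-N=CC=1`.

2

The symbol for oxygen appears 2 times in the SMILES.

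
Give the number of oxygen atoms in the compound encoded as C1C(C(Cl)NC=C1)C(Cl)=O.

The symbol for oxygen appears 1 time in the SMILES.

1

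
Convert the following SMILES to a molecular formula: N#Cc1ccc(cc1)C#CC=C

Heavy atoms from the SMILES: 11 C, 1 N.
Implicit hydrogens by atom environment:
  4 × C (aromatic): 1 H each → 4
  3 × C: no H
  2 × C (aromatic): no H
  1 × C: 2 H
  1 × C: 1 H
  1 × N: no H
  Total hydrogens = 7.
Molecular formula: C11H7N

C11H7N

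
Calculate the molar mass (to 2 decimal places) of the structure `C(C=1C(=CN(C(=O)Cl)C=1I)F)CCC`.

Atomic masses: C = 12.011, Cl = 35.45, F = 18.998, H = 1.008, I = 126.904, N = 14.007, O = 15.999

Molecular formula: C9H10ClFINO.
M = 9×12.011 + 1×35.45 + 1×18.998 + 10×1.008 + 1×126.904 + 1×14.007 + 1×15.999 = 329.54 g/mol.

329.54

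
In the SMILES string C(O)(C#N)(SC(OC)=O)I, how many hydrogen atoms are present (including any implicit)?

Hydrogens are implicit in SMILES; fill each atom to its normal valence:
  3 × C: no H
  2 × O: no H
  1 × C: 3 H
  1 × I: no H
  1 × N: no H
  1 × O: 1 H
  1 × S: no H
  Total hydrogens = 4.

4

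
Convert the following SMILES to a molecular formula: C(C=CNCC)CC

C7H15N

Heavy atoms from the SMILES: 7 C, 1 N.
Implicit hydrogens by atom environment:
  3 × C: 2 H each → 6
  2 × C: 3 H each → 6
  2 × C: 1 H each → 2
  1 × N: 1 H
  Total hydrogens = 15.
Molecular formula: C7H15N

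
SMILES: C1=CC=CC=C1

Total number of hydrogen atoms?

6

Hydrogens are implicit in SMILES; fill each atom to its normal valence:
  6 × C (aromatic): 1 H each → 6
  Total hydrogens = 6.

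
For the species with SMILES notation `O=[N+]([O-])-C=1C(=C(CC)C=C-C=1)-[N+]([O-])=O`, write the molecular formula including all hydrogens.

C8H8N2O4

Heavy atoms from the SMILES: 8 C, 2 N, 4 O.
Implicit hydrogens by atom environment:
  3 × C (aromatic): 1 H each → 3
  3 × C (aromatic): no H
  2 × N (charge +1): no H
  2 × O: no H
  2 × O (charge -1): no H
  1 × C: 3 H
  1 × C: 2 H
  Total hydrogens = 8.
Molecular formula: C8H8N2O4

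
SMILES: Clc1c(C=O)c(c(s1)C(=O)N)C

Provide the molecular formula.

Heavy atoms from the SMILES: 7 C, 1 Cl, 1 N, 2 O, 1 S.
Implicit hydrogens by atom environment:
  4 × C (aromatic): no H
  2 × O: no H
  1 × C: 3 H
  1 × C: 1 H
  1 × C: no H
  1 × Cl: no H
  1 × N: 2 H
  1 × S (aromatic): no H
  Total hydrogens = 6.
Molecular formula: C7H6ClNO2S

C7H6ClNO2S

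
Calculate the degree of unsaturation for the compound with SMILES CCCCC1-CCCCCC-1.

Molecular formula from the SMILES: C11H22.
DoU = (2C + 2 + N − H − X)/2 = (2·11 + 2 + 0 − 22 − 0)/2 = 2/2 = 1.
(Structurally: 1 ring(s) + 0 π bond(s) = 1.)

1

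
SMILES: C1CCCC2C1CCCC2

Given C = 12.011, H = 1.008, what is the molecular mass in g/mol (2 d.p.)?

138.25

Molecular formula: C10H18.
M = 10×12.011 + 18×1.008 = 138.25 g/mol.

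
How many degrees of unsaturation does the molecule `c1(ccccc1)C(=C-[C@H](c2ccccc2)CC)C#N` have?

11

Molecular formula from the SMILES: C18H17N.
DoU = (2C + 2 + N − H − X)/2 = (2·18 + 2 + 1 − 17 − 0)/2 = 22/2 = 11.
(Structurally: 2 ring(s) + 9 π bond(s) = 11.)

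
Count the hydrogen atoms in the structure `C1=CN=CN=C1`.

4

Hydrogens are implicit in SMILES; fill each atom to its normal valence:
  4 × C (aromatic): 1 H each → 4
  2 × N (aromatic): no H
  Total hydrogens = 4.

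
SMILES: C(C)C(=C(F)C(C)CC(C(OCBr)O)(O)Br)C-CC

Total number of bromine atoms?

2

The symbol for bromine appears 2 times in the SMILES.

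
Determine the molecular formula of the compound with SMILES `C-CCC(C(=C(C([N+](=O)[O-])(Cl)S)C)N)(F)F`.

C8H13ClF2N2O2S

Heavy atoms from the SMILES: 8 C, 1 Cl, 2 F, 2 N, 2 O, 1 S.
Implicit hydrogens by atom environment:
  4 × C: no H
  2 × C: 3 H each → 6
  2 × C: 2 H each → 4
  2 × F: no H
  1 × Cl: no H
  1 × N: 2 H
  1 × N (charge +1): no H
  1 × O: no H
  1 × O (charge -1): no H
  1 × S: 1 H
  Total hydrogens = 13.
Molecular formula: C8H13ClF2N2O2S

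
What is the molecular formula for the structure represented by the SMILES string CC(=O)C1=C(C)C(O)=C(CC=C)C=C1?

C12H14O2

Heavy atoms from the SMILES: 12 C, 2 O.
Implicit hydrogens by atom environment:
  4 × C (aromatic): no H
  2 × C: 3 H each → 6
  2 × C: 2 H each → 4
  2 × C (aromatic): 1 H each → 2
  1 × C: 1 H
  1 × C: no H
  1 × O: 1 H
  1 × O: no H
  Total hydrogens = 14.
Molecular formula: C12H14O2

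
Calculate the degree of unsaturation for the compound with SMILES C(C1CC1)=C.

2

Molecular formula from the SMILES: C5H8.
DoU = (2C + 2 + N − H − X)/2 = (2·5 + 2 + 0 − 8 − 0)/2 = 4/2 = 2.
(Structurally: 1 ring(s) + 1 π bond(s) = 2.)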